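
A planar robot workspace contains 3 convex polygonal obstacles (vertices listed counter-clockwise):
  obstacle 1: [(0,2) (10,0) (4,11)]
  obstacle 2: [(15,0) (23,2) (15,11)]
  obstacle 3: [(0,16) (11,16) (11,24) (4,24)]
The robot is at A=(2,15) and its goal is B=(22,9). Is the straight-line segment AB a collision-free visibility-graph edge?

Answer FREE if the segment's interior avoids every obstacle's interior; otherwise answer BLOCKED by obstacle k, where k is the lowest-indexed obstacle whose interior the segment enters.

Obstacle 1 [(0,2) (10,0) (4,11)]:
  edge (0,2)–(10,0): clear
  edge (10,0)–(4,11): clear
  edge (4,11)–(0,2): clear
  midpoint (12,12) outside
  → clear
Obstacle 2 [(15,0) (23,2) (15,11)]:
  edge (15,0)–(23,2): clear
  edge (23,2)–(15,11): clear
  edge (15,11)–(15,0): clear
  midpoint (12,12) outside
  → clear
Obstacle 3 [(0,16) (11,16) (11,24) (4,24)]:
  edge (0,16)–(11,16): clear
  edge (11,16)–(11,24): clear
  edge (11,24)–(4,24): clear
  edge (4,24)–(0,16): clear
  midpoint (12,12) outside
  → clear

FREE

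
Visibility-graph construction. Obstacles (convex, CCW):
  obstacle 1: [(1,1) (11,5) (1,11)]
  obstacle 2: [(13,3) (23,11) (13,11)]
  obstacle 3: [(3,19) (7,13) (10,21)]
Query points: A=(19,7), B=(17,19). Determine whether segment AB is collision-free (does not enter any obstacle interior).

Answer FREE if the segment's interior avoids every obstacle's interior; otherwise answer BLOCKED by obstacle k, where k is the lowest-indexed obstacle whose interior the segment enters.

BLOCKED by obstacle 2

Obstacle 1 [(1,1) (11,5) (1,11)]:
  edge (1,1)–(11,5): clear
  edge (11,5)–(1,11): clear
  edge (1,11)–(1,1): clear
  midpoint (18,13) outside
  → clear
Obstacle 2 [(13,3) (23,11) (13,11)]:
  edge (13,3)–(23,11): crosses AB
  edge (23,11)–(13,11): crosses AB
  edge (13,11)–(13,3): clear
  → BLOCKED
Obstacle 3 [(3,19) (7,13) (10,21)]:
  edge (3,19)–(7,13): clear
  edge (7,13)–(10,21): clear
  edge (10,21)–(3,19): clear
  midpoint (18,13) outside
  → clear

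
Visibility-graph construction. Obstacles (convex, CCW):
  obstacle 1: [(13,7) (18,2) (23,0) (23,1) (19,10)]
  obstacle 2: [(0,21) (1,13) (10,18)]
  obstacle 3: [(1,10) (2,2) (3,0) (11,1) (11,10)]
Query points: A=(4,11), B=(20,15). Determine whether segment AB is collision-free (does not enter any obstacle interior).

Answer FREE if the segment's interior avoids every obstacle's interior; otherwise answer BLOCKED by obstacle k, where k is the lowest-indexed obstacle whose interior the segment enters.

Obstacle 1 [(13,7) (18,2) (23,0) (23,1) (19,10)]:
  edge (13,7)–(18,2): clear
  edge (18,2)–(23,0): clear
  edge (23,0)–(23,1): clear
  edge (23,1)–(19,10): clear
  edge (19,10)–(13,7): clear
  midpoint (12,13) outside
  → clear
Obstacle 2 [(0,21) (1,13) (10,18)]:
  edge (0,21)–(1,13): clear
  edge (1,13)–(10,18): clear
  edge (10,18)–(0,21): clear
  midpoint (12,13) outside
  → clear
Obstacle 3 [(1,10) (2,2) (3,0) (11,1) (11,10)]:
  edge (1,10)–(2,2): clear
  edge (2,2)–(3,0): clear
  edge (3,0)–(11,1): clear
  edge (11,1)–(11,10): clear
  edge (11,10)–(1,10): clear
  midpoint (12,13) outside
  → clear

FREE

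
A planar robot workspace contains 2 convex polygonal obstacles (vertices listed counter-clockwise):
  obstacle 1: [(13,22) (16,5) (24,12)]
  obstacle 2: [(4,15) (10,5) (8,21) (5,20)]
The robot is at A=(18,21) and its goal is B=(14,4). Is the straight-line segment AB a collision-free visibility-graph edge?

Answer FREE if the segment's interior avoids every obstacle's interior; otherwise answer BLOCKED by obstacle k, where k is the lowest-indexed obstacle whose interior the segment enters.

BLOCKED by obstacle 1

Obstacle 1 [(13,22) (16,5) (24,12)]:
  edge (13,22)–(16,5): crosses AB
  edge (16,5)–(24,12): clear
  edge (24,12)–(13,22): crosses AB
  → BLOCKED
Obstacle 2 [(4,15) (10,5) (8,21) (5,20)]:
  edge (4,15)–(10,5): clear
  edge (10,5)–(8,21): clear
  edge (8,21)–(5,20): clear
  edge (5,20)–(4,15): clear
  midpoint (16,25/2) outside
  → clear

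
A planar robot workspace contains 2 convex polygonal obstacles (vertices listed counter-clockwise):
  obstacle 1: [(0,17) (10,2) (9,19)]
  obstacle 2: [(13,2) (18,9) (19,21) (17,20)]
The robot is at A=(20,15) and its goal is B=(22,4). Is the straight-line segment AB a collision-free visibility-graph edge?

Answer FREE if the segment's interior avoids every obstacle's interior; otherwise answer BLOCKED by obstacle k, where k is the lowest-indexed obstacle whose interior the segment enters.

FREE

Obstacle 1 [(0,17) (10,2) (9,19)]:
  edge (0,17)–(10,2): clear
  edge (10,2)–(9,19): clear
  edge (9,19)–(0,17): clear
  midpoint (21,19/2) outside
  → clear
Obstacle 2 [(13,2) (18,9) (19,21) (17,20)]:
  edge (13,2)–(18,9): clear
  edge (18,9)–(19,21): clear
  edge (19,21)–(17,20): clear
  edge (17,20)–(13,2): clear
  midpoint (21,19/2) outside
  → clear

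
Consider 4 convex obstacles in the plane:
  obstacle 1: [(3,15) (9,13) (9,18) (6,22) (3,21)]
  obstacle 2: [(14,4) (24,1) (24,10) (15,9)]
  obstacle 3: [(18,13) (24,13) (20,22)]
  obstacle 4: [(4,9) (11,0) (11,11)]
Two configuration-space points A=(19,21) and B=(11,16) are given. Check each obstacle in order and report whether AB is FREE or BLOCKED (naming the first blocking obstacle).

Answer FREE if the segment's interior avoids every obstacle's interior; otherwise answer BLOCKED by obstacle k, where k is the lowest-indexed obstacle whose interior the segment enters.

Obstacle 1 [(3,15) (9,13) (9,18) (6,22) (3,21)]:
  edge (3,15)–(9,13): clear
  edge (9,13)–(9,18): clear
  edge (9,18)–(6,22): clear
  edge (6,22)–(3,21): clear
  edge (3,21)–(3,15): clear
  midpoint (15,37/2) outside
  → clear
Obstacle 2 [(14,4) (24,1) (24,10) (15,9)]:
  edge (14,4)–(24,1): clear
  edge (24,1)–(24,10): clear
  edge (24,10)–(15,9): clear
  edge (15,9)–(14,4): clear
  midpoint (15,37/2) outside
  → clear
Obstacle 3 [(18,13) (24,13) (20,22)]:
  edge (18,13)–(24,13): clear
  edge (24,13)–(20,22): clear
  edge (20,22)–(18,13): clear
  midpoint (15,37/2) outside
  → clear
Obstacle 4 [(4,9) (11,0) (11,11)]:
  edge (4,9)–(11,0): clear
  edge (11,0)–(11,11): clear
  edge (11,11)–(4,9): clear
  midpoint (15,37/2) outside
  → clear

FREE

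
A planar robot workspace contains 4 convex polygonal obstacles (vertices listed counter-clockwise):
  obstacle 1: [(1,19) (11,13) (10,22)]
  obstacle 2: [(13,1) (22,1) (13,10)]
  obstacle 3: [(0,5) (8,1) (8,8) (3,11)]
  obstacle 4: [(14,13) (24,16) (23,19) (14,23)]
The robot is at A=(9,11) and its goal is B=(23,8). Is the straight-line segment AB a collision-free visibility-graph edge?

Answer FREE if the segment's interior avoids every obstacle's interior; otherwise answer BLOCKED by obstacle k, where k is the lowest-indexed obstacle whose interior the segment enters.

Obstacle 1 [(1,19) (11,13) (10,22)]:
  edge (1,19)–(11,13): clear
  edge (11,13)–(10,22): clear
  edge (10,22)–(1,19): clear
  midpoint (16,19/2) outside
  → clear
Obstacle 2 [(13,1) (22,1) (13,10)]:
  edge (13,1)–(22,1): clear
  edge (22,1)–(13,10): clear
  edge (13,10)–(13,1): clear
  midpoint (16,19/2) outside
  → clear
Obstacle 3 [(0,5) (8,1) (8,8) (3,11)]:
  edge (0,5)–(8,1): clear
  edge (8,1)–(8,8): clear
  edge (8,8)–(3,11): clear
  edge (3,11)–(0,5): clear
  midpoint (16,19/2) outside
  → clear
Obstacle 4 [(14,13) (24,16) (23,19) (14,23)]:
  edge (14,13)–(24,16): clear
  edge (24,16)–(23,19): clear
  edge (23,19)–(14,23): clear
  edge (14,23)–(14,13): clear
  midpoint (16,19/2) outside
  → clear

FREE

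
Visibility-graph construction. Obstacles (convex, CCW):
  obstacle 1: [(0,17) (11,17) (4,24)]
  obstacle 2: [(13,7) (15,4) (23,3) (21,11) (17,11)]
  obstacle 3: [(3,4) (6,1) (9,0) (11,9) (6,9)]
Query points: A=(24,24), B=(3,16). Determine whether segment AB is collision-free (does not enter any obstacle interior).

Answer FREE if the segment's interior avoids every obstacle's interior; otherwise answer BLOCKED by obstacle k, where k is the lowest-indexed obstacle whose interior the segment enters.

Obstacle 1 [(0,17) (11,17) (4,24)]:
  edge (0,17)–(11,17): crosses AB
  edge (11,17)–(4,24): crosses AB
  edge (4,24)–(0,17): clear
  → BLOCKED
Obstacle 2 [(13,7) (15,4) (23,3) (21,11) (17,11)]:
  edge (13,7)–(15,4): clear
  edge (15,4)–(23,3): clear
  edge (23,3)–(21,11): clear
  edge (21,11)–(17,11): clear
  edge (17,11)–(13,7): clear
  midpoint (27/2,20) outside
  → clear
Obstacle 3 [(3,4) (6,1) (9,0) (11,9) (6,9)]:
  edge (3,4)–(6,1): clear
  edge (6,1)–(9,0): clear
  edge (9,0)–(11,9): clear
  edge (11,9)–(6,9): clear
  edge (6,9)–(3,4): clear
  midpoint (27/2,20) outside
  → clear

BLOCKED by obstacle 1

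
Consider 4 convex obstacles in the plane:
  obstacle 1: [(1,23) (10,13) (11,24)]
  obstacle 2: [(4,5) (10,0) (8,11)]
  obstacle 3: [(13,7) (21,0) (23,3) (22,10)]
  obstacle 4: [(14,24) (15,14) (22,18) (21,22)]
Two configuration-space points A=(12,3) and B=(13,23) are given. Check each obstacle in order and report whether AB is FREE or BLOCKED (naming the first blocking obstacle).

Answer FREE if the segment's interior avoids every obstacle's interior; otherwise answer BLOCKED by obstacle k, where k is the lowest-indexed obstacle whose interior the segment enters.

FREE

Obstacle 1 [(1,23) (10,13) (11,24)]:
  edge (1,23)–(10,13): clear
  edge (10,13)–(11,24): clear
  edge (11,24)–(1,23): clear
  midpoint (25/2,13) outside
  → clear
Obstacle 2 [(4,5) (10,0) (8,11)]:
  edge (4,5)–(10,0): clear
  edge (10,0)–(8,11): clear
  edge (8,11)–(4,5): clear
  midpoint (25/2,13) outside
  → clear
Obstacle 3 [(13,7) (21,0) (23,3) (22,10)]:
  edge (13,7)–(21,0): clear
  edge (21,0)–(23,3): clear
  edge (23,3)–(22,10): clear
  edge (22,10)–(13,7): clear
  midpoint (25/2,13) outside
  → clear
Obstacle 4 [(14,24) (15,14) (22,18) (21,22)]:
  edge (14,24)–(15,14): clear
  edge (15,14)–(22,18): clear
  edge (22,18)–(21,22): clear
  edge (21,22)–(14,24): clear
  midpoint (25/2,13) outside
  → clear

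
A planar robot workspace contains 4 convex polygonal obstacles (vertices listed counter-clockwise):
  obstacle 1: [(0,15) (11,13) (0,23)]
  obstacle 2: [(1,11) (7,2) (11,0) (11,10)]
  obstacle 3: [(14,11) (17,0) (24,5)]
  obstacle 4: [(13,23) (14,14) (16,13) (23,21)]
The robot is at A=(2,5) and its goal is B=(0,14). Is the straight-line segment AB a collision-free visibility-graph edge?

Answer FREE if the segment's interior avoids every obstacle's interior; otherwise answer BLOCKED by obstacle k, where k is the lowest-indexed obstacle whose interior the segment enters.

Obstacle 1 [(0,15) (11,13) (0,23)]:
  edge (0,15)–(11,13): clear
  edge (11,13)–(0,23): clear
  edge (0,23)–(0,15): clear
  midpoint (1,19/2) outside
  → clear
Obstacle 2 [(1,11) (7,2) (11,0) (11,10)]:
  edge (1,11)–(7,2): clear
  edge (7,2)–(11,0): clear
  edge (11,0)–(11,10): clear
  edge (11,10)–(1,11): clear
  midpoint (1,19/2) outside
  → clear
Obstacle 3 [(14,11) (17,0) (24,5)]:
  edge (14,11)–(17,0): clear
  edge (17,0)–(24,5): clear
  edge (24,5)–(14,11): clear
  midpoint (1,19/2) outside
  → clear
Obstacle 4 [(13,23) (14,14) (16,13) (23,21)]:
  edge (13,23)–(14,14): clear
  edge (14,14)–(16,13): clear
  edge (16,13)–(23,21): clear
  edge (23,21)–(13,23): clear
  midpoint (1,19/2) outside
  → clear

FREE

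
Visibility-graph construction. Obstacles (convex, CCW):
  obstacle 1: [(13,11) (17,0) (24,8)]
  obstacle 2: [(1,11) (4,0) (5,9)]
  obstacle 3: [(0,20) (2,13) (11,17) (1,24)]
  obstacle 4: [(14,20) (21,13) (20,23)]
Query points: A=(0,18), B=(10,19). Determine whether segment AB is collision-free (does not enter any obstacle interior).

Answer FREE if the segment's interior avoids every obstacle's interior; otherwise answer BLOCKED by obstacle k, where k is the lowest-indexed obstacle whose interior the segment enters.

Obstacle 1 [(13,11) (17,0) (24,8)]:
  edge (13,11)–(17,0): clear
  edge (17,0)–(24,8): clear
  edge (24,8)–(13,11): clear
  midpoint (5,37/2) outside
  → clear
Obstacle 2 [(1,11) (4,0) (5,9)]:
  edge (1,11)–(4,0): clear
  edge (4,0)–(5,9): clear
  edge (5,9)–(1,11): clear
  midpoint (5,37/2) outside
  → clear
Obstacle 3 [(0,20) (2,13) (11,17) (1,24)]:
  edge (0,20)–(2,13): crosses AB
  edge (2,13)–(11,17): clear
  edge (11,17)–(1,24): crosses AB
  edge (1,24)–(0,20): clear
  → BLOCKED
Obstacle 4 [(14,20) (21,13) (20,23)]:
  edge (14,20)–(21,13): clear
  edge (21,13)–(20,23): clear
  edge (20,23)–(14,20): clear
  midpoint (5,37/2) outside
  → clear

BLOCKED by obstacle 3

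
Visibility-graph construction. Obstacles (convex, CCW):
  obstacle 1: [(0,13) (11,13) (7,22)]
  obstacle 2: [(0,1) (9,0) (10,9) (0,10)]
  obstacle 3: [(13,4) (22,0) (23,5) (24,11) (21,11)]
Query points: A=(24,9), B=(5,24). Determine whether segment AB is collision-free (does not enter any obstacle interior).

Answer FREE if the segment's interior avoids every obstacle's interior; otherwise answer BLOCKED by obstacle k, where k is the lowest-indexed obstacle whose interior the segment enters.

Obstacle 1 [(0,13) (11,13) (7,22)]:
  edge (0,13)–(11,13): clear
  edge (11,13)–(7,22): clear
  edge (7,22)–(0,13): clear
  midpoint (29/2,33/2) outside
  → clear
Obstacle 2 [(0,1) (9,0) (10,9) (0,10)]:
  edge (0,1)–(9,0): clear
  edge (9,0)–(10,9): clear
  edge (10,9)–(0,10): clear
  edge (0,10)–(0,1): clear
  midpoint (29/2,33/2) outside
  → clear
Obstacle 3 [(13,4) (22,0) (23,5) (24,11) (21,11)]:
  edge (13,4)–(22,0): clear
  edge (22,0)–(23,5): clear
  edge (23,5)–(24,11): crosses AB
  edge (24,11)–(21,11): crosses AB
  edge (21,11)–(13,4): clear
  → BLOCKED

BLOCKED by obstacle 3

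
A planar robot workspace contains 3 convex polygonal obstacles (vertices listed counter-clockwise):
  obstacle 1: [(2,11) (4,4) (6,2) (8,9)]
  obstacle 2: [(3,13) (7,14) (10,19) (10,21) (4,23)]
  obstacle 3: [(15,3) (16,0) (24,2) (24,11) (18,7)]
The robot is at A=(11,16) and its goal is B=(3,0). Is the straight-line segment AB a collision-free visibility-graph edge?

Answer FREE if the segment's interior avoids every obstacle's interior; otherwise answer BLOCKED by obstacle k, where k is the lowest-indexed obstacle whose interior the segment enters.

BLOCKED by obstacle 1

Obstacle 1 [(2,11) (4,4) (6,2) (8,9)]:
  edge (2,11)–(4,4): clear
  edge (4,4)–(6,2): crosses AB
  edge (6,2)–(8,9): clear
  edge (8,9)–(2,11): crosses AB
  → BLOCKED
Obstacle 2 [(3,13) (7,14) (10,19) (10,21) (4,23)]:
  edge (3,13)–(7,14): clear
  edge (7,14)–(10,19): clear
  edge (10,19)–(10,21): clear
  edge (10,21)–(4,23): clear
  edge (4,23)–(3,13): clear
  midpoint (7,8) outside
  → clear
Obstacle 3 [(15,3) (16,0) (24,2) (24,11) (18,7)]:
  edge (15,3)–(16,0): clear
  edge (16,0)–(24,2): clear
  edge (24,2)–(24,11): clear
  edge (24,11)–(18,7): clear
  edge (18,7)–(15,3): clear
  midpoint (7,8) outside
  → clear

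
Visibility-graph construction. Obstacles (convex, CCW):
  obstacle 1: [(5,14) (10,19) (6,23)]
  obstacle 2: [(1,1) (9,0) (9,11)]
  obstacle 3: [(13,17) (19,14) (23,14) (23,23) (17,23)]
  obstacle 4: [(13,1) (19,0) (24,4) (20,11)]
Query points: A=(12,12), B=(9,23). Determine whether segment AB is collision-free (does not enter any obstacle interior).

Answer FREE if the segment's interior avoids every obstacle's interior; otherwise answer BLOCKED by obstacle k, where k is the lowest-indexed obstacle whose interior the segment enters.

Obstacle 1 [(5,14) (10,19) (6,23)]:
  edge (5,14)–(10,19): clear
  edge (10,19)–(6,23): clear
  edge (6,23)–(5,14): clear
  midpoint (21/2,35/2) outside
  → clear
Obstacle 2 [(1,1) (9,0) (9,11)]:
  edge (1,1)–(9,0): clear
  edge (9,0)–(9,11): clear
  edge (9,11)–(1,1): clear
  midpoint (21/2,35/2) outside
  → clear
Obstacle 3 [(13,17) (19,14) (23,14) (23,23) (17,23)]:
  edge (13,17)–(19,14): clear
  edge (19,14)–(23,14): clear
  edge (23,14)–(23,23): clear
  edge (23,23)–(17,23): clear
  edge (17,23)–(13,17): clear
  midpoint (21/2,35/2) outside
  → clear
Obstacle 4 [(13,1) (19,0) (24,4) (20,11)]:
  edge (13,1)–(19,0): clear
  edge (19,0)–(24,4): clear
  edge (24,4)–(20,11): clear
  edge (20,11)–(13,1): clear
  midpoint (21/2,35/2) outside
  → clear

FREE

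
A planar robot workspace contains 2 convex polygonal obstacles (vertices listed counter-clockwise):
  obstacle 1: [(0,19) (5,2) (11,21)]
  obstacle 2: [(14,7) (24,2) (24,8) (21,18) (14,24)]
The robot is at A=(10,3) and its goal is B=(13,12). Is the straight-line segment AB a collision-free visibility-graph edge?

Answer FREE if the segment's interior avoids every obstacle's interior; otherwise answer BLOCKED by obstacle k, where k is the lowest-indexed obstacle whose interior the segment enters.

Obstacle 1 [(0,19) (5,2) (11,21)]:
  edge (0,19)–(5,2): clear
  edge (5,2)–(11,21): clear
  edge (11,21)–(0,19): clear
  midpoint (23/2,15/2) outside
  → clear
Obstacle 2 [(14,7) (24,2) (24,8) (21,18) (14,24)]:
  edge (14,7)–(24,2): clear
  edge (24,2)–(24,8): clear
  edge (24,8)–(21,18): clear
  edge (21,18)–(14,24): clear
  edge (14,24)–(14,7): clear
  midpoint (23/2,15/2) outside
  → clear

FREE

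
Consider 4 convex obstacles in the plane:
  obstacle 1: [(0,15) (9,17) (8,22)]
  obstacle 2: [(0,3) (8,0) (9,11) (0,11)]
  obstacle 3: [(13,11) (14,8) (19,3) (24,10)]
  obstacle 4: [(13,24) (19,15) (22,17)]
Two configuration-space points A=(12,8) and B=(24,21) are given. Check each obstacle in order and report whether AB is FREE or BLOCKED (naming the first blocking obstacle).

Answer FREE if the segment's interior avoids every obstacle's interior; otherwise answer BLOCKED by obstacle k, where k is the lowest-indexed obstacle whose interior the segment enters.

BLOCKED by obstacle 3

Obstacle 1 [(0,15) (9,17) (8,22)]:
  edge (0,15)–(9,17): clear
  edge (9,17)–(8,22): clear
  edge (8,22)–(0,15): clear
  midpoint (18,29/2) outside
  → clear
Obstacle 2 [(0,3) (8,0) (9,11) (0,11)]:
  edge (0,3)–(8,0): clear
  edge (8,0)–(9,11): clear
  edge (9,11)–(0,11): clear
  edge (0,11)–(0,3): clear
  midpoint (18,29/2) outside
  → clear
Obstacle 3 [(13,11) (14,8) (19,3) (24,10)]:
  edge (13,11)–(14,8): crosses AB
  edge (14,8)–(19,3): clear
  edge (19,3)–(24,10): clear
  edge (24,10)–(13,11): crosses AB
  → BLOCKED
Obstacle 4 [(13,24) (19,15) (22,17)]:
  edge (13,24)–(19,15): crosses AB
  edge (19,15)–(22,17): clear
  edge (22,17)–(13,24): crosses AB
  → BLOCKED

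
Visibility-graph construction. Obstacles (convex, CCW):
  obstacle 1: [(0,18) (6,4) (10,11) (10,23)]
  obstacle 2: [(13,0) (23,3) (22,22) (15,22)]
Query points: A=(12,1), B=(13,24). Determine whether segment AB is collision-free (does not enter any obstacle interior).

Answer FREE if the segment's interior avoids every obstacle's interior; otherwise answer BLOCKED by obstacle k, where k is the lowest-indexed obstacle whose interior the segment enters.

Obstacle 1 [(0,18) (6,4) (10,11) (10,23)]:
  edge (0,18)–(6,4): clear
  edge (6,4)–(10,11): clear
  edge (10,11)–(10,23): clear
  edge (10,23)–(0,18): clear
  midpoint (25/2,25/2) outside
  → clear
Obstacle 2 [(13,0) (23,3) (22,22) (15,22)]:
  edge (13,0)–(23,3): clear
  edge (23,3)–(22,22): clear
  edge (22,22)–(15,22): clear
  edge (15,22)–(13,0): clear
  midpoint (25/2,25/2) outside
  → clear

FREE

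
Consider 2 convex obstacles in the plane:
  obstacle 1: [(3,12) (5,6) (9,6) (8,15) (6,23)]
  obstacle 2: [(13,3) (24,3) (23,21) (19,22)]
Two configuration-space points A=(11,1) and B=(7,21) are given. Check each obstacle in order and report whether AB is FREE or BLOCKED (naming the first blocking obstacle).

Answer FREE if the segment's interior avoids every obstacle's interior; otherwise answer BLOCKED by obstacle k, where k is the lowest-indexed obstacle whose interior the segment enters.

FREE

Obstacle 1 [(3,12) (5,6) (9,6) (8,15) (6,23)]:
  edge (3,12)–(5,6): clear
  edge (5,6)–(9,6): clear
  edge (9,6)–(8,15): clear
  edge (8,15)–(6,23): clear
  edge (6,23)–(3,12): clear
  midpoint (9,11) outside
  → clear
Obstacle 2 [(13,3) (24,3) (23,21) (19,22)]:
  edge (13,3)–(24,3): clear
  edge (24,3)–(23,21): clear
  edge (23,21)–(19,22): clear
  edge (19,22)–(13,3): clear
  midpoint (9,11) outside
  → clear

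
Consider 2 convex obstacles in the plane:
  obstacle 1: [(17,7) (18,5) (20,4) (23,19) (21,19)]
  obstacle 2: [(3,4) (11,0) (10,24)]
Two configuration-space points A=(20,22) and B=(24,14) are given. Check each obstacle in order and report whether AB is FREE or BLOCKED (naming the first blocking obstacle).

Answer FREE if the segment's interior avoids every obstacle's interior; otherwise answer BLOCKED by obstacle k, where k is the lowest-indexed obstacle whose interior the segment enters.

BLOCKED by obstacle 1

Obstacle 1 [(17,7) (18,5) (20,4) (23,19) (21,19)]:
  edge (17,7)–(18,5): clear
  edge (18,5)–(20,4): clear
  edge (20,4)–(23,19): crosses AB
  edge (23,19)–(21,19): crosses AB
  edge (21,19)–(17,7): clear
  → BLOCKED
Obstacle 2 [(3,4) (11,0) (10,24)]:
  edge (3,4)–(11,0): clear
  edge (11,0)–(10,24): clear
  edge (10,24)–(3,4): clear
  midpoint (22,18) outside
  → clear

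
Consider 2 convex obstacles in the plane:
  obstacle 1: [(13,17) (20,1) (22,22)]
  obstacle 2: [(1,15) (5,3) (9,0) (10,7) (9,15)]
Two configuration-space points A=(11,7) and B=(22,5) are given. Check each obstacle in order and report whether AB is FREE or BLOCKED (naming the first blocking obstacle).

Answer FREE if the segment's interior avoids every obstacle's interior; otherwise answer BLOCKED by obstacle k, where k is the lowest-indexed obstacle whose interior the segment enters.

BLOCKED by obstacle 1

Obstacle 1 [(13,17) (20,1) (22,22)]:
  edge (13,17)–(20,1): crosses AB
  edge (20,1)–(22,22): crosses AB
  edge (22,22)–(13,17): clear
  → BLOCKED
Obstacle 2 [(1,15) (5,3) (9,0) (10,7) (9,15)]:
  edge (1,15)–(5,3): clear
  edge (5,3)–(9,0): clear
  edge (9,0)–(10,7): clear
  edge (10,7)–(9,15): clear
  edge (9,15)–(1,15): clear
  midpoint (33/2,6) outside
  → clear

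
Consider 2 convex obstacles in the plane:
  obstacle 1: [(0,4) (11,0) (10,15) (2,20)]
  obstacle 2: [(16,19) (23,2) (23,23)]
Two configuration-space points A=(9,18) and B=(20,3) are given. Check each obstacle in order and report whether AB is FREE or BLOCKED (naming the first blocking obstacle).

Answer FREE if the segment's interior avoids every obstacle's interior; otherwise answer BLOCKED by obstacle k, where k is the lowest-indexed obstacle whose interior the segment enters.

Obstacle 1 [(0,4) (11,0) (10,15) (2,20)]:
  edge (0,4)–(11,0): clear
  edge (11,0)–(10,15): clear
  edge (10,15)–(2,20): clear
  edge (2,20)–(0,4): clear
  midpoint (29/2,21/2) outside
  → clear
Obstacle 2 [(16,19) (23,2) (23,23)]:
  edge (16,19)–(23,2): clear
  edge (23,2)–(23,23): clear
  edge (23,23)–(16,19): clear
  midpoint (29/2,21/2) outside
  → clear

FREE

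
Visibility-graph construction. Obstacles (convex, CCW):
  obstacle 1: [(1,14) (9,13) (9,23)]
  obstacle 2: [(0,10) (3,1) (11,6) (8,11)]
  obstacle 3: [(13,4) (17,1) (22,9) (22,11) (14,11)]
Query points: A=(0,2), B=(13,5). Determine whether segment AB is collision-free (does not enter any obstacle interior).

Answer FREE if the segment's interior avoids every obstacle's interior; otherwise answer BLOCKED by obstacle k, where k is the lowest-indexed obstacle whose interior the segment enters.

Obstacle 1 [(1,14) (9,13) (9,23)]:
  edge (1,14)–(9,13): clear
  edge (9,13)–(9,23): clear
  edge (9,23)–(1,14): clear
  midpoint (13/2,7/2) outside
  → clear
Obstacle 2 [(0,10) (3,1) (11,6) (8,11)]:
  edge (0,10)–(3,1): crosses AB
  edge (3,1)–(11,6): crosses AB
  edge (11,6)–(8,11): clear
  edge (8,11)–(0,10): clear
  → BLOCKED
Obstacle 3 [(13,4) (17,1) (22,9) (22,11) (14,11)]:
  edge (13,4)–(17,1): clear
  edge (17,1)–(22,9): clear
  edge (22,9)–(22,11): clear
  edge (22,11)–(14,11): clear
  edge (14,11)–(13,4): clear
  midpoint (13/2,7/2) outside
  → clear

BLOCKED by obstacle 2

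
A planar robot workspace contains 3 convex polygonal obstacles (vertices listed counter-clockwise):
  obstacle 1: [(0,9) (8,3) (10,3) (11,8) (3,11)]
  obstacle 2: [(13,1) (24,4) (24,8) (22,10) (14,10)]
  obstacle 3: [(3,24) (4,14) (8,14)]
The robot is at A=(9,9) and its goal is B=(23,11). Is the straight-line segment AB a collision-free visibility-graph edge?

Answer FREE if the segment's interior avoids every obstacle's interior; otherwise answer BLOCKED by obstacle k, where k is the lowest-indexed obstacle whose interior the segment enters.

Obstacle 1 [(0,9) (8,3) (10,3) (11,8) (3,11)]:
  edge (0,9)–(8,3): clear
  edge (8,3)–(10,3): clear
  edge (10,3)–(11,8): clear
  edge (11,8)–(3,11): clear
  edge (3,11)–(0,9): clear
  midpoint (16,10) outside
  → clear
Obstacle 2 [(13,1) (24,4) (24,8) (22,10) (14,10)]:
  edge (13,1)–(24,4): clear
  edge (24,4)–(24,8): clear
  edge (24,8)–(22,10): clear
  edge (22,10)–(14,10): crosses AB
  edge (14,10)–(13,1): crosses AB
  → BLOCKED
Obstacle 3 [(3,24) (4,14) (8,14)]:
  edge (3,24)–(4,14): clear
  edge (4,14)–(8,14): clear
  edge (8,14)–(3,24): clear
  midpoint (16,10) outside
  → clear

BLOCKED by obstacle 2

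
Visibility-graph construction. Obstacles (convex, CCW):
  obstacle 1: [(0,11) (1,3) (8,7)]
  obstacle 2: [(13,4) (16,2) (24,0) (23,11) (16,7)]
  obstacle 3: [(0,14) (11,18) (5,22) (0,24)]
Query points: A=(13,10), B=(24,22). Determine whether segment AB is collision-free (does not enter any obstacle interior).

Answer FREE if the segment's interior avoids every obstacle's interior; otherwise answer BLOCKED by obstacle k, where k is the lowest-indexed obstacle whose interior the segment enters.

Obstacle 1 [(0,11) (1,3) (8,7)]:
  edge (0,11)–(1,3): clear
  edge (1,3)–(8,7): clear
  edge (8,7)–(0,11): clear
  midpoint (37/2,16) outside
  → clear
Obstacle 2 [(13,4) (16,2) (24,0) (23,11) (16,7)]:
  edge (13,4)–(16,2): clear
  edge (16,2)–(24,0): clear
  edge (24,0)–(23,11): clear
  edge (23,11)–(16,7): clear
  edge (16,7)–(13,4): clear
  midpoint (37/2,16) outside
  → clear
Obstacle 3 [(0,14) (11,18) (5,22) (0,24)]:
  edge (0,14)–(11,18): clear
  edge (11,18)–(5,22): clear
  edge (5,22)–(0,24): clear
  edge (0,24)–(0,14): clear
  midpoint (37/2,16) outside
  → clear

FREE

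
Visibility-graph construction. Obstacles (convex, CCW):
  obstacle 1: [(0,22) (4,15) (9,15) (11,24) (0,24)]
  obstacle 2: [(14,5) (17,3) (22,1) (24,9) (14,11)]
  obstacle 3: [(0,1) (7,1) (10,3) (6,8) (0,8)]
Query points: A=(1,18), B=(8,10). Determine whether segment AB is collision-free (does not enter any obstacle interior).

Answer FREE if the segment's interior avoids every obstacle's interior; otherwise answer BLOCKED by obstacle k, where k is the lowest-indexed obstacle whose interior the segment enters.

Obstacle 1 [(0,22) (4,15) (9,15) (11,24) (0,24)]:
  edge (0,22)–(4,15): clear
  edge (4,15)–(9,15): clear
  edge (9,15)–(11,24): clear
  edge (11,24)–(0,24): clear
  edge (0,24)–(0,22): clear
  midpoint (9/2,14) outside
  → clear
Obstacle 2 [(14,5) (17,3) (22,1) (24,9) (14,11)]:
  edge (14,5)–(17,3): clear
  edge (17,3)–(22,1): clear
  edge (22,1)–(24,9): clear
  edge (24,9)–(14,11): clear
  edge (14,11)–(14,5): clear
  midpoint (9/2,14) outside
  → clear
Obstacle 3 [(0,1) (7,1) (10,3) (6,8) (0,8)]:
  edge (0,1)–(7,1): clear
  edge (7,1)–(10,3): clear
  edge (10,3)–(6,8): clear
  edge (6,8)–(0,8): clear
  edge (0,8)–(0,1): clear
  midpoint (9/2,14) outside
  → clear

FREE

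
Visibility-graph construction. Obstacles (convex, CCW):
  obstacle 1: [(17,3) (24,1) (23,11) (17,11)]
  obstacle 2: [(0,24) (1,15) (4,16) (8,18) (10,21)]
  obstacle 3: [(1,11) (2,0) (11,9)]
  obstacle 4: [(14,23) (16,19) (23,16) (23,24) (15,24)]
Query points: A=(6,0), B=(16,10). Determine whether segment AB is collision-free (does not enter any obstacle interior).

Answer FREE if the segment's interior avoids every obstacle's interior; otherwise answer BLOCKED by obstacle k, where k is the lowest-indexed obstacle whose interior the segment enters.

Obstacle 1 [(17,3) (24,1) (23,11) (17,11)]:
  edge (17,3)–(24,1): clear
  edge (24,1)–(23,11): clear
  edge (23,11)–(17,11): clear
  edge (17,11)–(17,3): clear
  midpoint (11,5) outside
  → clear
Obstacle 2 [(0,24) (1,15) (4,16) (8,18) (10,21)]:
  edge (0,24)–(1,15): clear
  edge (1,15)–(4,16): clear
  edge (4,16)–(8,18): clear
  edge (8,18)–(10,21): clear
  edge (10,21)–(0,24): clear
  midpoint (11,5) outside
  → clear
Obstacle 3 [(1,11) (2,0) (11,9)]:
  edge (1,11)–(2,0): clear
  edge (2,0)–(11,9): clear
  edge (11,9)–(1,11): clear
  midpoint (11,5) outside
  → clear
Obstacle 4 [(14,23) (16,19) (23,16) (23,24) (15,24)]:
  edge (14,23)–(16,19): clear
  edge (16,19)–(23,16): clear
  edge (23,16)–(23,24): clear
  edge (23,24)–(15,24): clear
  edge (15,24)–(14,23): clear
  midpoint (11,5) outside
  → clear

FREE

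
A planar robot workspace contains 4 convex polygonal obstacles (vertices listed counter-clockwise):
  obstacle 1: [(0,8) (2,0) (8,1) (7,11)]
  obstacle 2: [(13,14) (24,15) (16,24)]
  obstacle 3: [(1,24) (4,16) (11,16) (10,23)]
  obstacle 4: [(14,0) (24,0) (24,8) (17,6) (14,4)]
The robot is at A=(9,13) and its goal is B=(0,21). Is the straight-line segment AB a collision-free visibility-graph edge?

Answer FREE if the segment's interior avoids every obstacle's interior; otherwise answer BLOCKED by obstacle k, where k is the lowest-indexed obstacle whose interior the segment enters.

BLOCKED by obstacle 3

Obstacle 1 [(0,8) (2,0) (8,1) (7,11)]:
  edge (0,8)–(2,0): clear
  edge (2,0)–(8,1): clear
  edge (8,1)–(7,11): clear
  edge (7,11)–(0,8): clear
  midpoint (9/2,17) outside
  → clear
Obstacle 2 [(13,14) (24,15) (16,24)]:
  edge (13,14)–(24,15): clear
  edge (24,15)–(16,24): clear
  edge (16,24)–(13,14): clear
  midpoint (9/2,17) outside
  → clear
Obstacle 3 [(1,24) (4,16) (11,16) (10,23)]:
  edge (1,24)–(4,16): crosses AB
  edge (4,16)–(11,16): crosses AB
  edge (11,16)–(10,23): clear
  edge (10,23)–(1,24): clear
  → BLOCKED
Obstacle 4 [(14,0) (24,0) (24,8) (17,6) (14,4)]:
  edge (14,0)–(24,0): clear
  edge (24,0)–(24,8): clear
  edge (24,8)–(17,6): clear
  edge (17,6)–(14,4): clear
  edge (14,4)–(14,0): clear
  midpoint (9/2,17) outside
  → clear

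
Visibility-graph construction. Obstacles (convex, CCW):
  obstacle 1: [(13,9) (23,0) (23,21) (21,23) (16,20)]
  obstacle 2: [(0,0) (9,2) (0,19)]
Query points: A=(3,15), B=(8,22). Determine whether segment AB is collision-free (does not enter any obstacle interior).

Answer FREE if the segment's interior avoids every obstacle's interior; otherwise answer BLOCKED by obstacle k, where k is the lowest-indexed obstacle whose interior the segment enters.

FREE

Obstacle 1 [(13,9) (23,0) (23,21) (21,23) (16,20)]:
  edge (13,9)–(23,0): clear
  edge (23,0)–(23,21): clear
  edge (23,21)–(21,23): clear
  edge (21,23)–(16,20): clear
  edge (16,20)–(13,9): clear
  midpoint (11/2,37/2) outside
  → clear
Obstacle 2 [(0,0) (9,2) (0,19)]:
  edge (0,0)–(9,2): clear
  edge (9,2)–(0,19): clear
  edge (0,19)–(0,0): clear
  midpoint (11/2,37/2) outside
  → clear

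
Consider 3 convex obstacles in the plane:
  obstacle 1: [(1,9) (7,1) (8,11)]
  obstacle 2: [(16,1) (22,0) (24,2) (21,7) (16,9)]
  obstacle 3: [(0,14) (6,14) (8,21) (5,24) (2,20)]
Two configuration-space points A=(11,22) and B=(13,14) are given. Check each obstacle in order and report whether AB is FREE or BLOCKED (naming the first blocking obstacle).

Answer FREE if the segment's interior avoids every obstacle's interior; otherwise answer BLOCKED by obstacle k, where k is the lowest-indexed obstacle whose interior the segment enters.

Obstacle 1 [(1,9) (7,1) (8,11)]:
  edge (1,9)–(7,1): clear
  edge (7,1)–(8,11): clear
  edge (8,11)–(1,9): clear
  midpoint (12,18) outside
  → clear
Obstacle 2 [(16,1) (22,0) (24,2) (21,7) (16,9)]:
  edge (16,1)–(22,0): clear
  edge (22,0)–(24,2): clear
  edge (24,2)–(21,7): clear
  edge (21,7)–(16,9): clear
  edge (16,9)–(16,1): clear
  midpoint (12,18) outside
  → clear
Obstacle 3 [(0,14) (6,14) (8,21) (5,24) (2,20)]:
  edge (0,14)–(6,14): clear
  edge (6,14)–(8,21): clear
  edge (8,21)–(5,24): clear
  edge (5,24)–(2,20): clear
  edge (2,20)–(0,14): clear
  midpoint (12,18) outside
  → clear

FREE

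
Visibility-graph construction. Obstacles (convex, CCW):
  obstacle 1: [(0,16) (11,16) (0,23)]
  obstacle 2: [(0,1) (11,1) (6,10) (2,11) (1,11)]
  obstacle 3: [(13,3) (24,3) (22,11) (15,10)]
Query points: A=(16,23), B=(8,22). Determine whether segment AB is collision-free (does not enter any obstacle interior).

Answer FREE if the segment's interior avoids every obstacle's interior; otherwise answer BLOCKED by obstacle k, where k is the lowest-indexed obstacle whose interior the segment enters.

Obstacle 1 [(0,16) (11,16) (0,23)]:
  edge (0,16)–(11,16): clear
  edge (11,16)–(0,23): clear
  edge (0,23)–(0,16): clear
  midpoint (12,45/2) outside
  → clear
Obstacle 2 [(0,1) (11,1) (6,10) (2,11) (1,11)]:
  edge (0,1)–(11,1): clear
  edge (11,1)–(6,10): clear
  edge (6,10)–(2,11): clear
  edge (2,11)–(1,11): clear
  edge (1,11)–(0,1): clear
  midpoint (12,45/2) outside
  → clear
Obstacle 3 [(13,3) (24,3) (22,11) (15,10)]:
  edge (13,3)–(24,3): clear
  edge (24,3)–(22,11): clear
  edge (22,11)–(15,10): clear
  edge (15,10)–(13,3): clear
  midpoint (12,45/2) outside
  → clear

FREE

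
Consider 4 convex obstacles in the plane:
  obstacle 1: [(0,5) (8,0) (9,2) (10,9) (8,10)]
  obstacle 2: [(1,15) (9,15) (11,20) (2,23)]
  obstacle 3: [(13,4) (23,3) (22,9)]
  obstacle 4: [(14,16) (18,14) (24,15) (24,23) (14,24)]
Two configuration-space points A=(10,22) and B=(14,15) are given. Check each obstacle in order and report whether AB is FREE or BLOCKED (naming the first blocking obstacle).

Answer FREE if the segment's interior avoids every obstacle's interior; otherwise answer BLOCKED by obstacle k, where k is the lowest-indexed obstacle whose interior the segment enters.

FREE

Obstacle 1 [(0,5) (8,0) (9,2) (10,9) (8,10)]:
  edge (0,5)–(8,0): clear
  edge (8,0)–(9,2): clear
  edge (9,2)–(10,9): clear
  edge (10,9)–(8,10): clear
  edge (8,10)–(0,5): clear
  midpoint (12,37/2) outside
  → clear
Obstacle 2 [(1,15) (9,15) (11,20) (2,23)]:
  edge (1,15)–(9,15): clear
  edge (9,15)–(11,20): clear
  edge (11,20)–(2,23): clear
  edge (2,23)–(1,15): clear
  midpoint (12,37/2) outside
  → clear
Obstacle 3 [(13,4) (23,3) (22,9)]:
  edge (13,4)–(23,3): clear
  edge (23,3)–(22,9): clear
  edge (22,9)–(13,4): clear
  midpoint (12,37/2) outside
  → clear
Obstacle 4 [(14,16) (18,14) (24,15) (24,23) (14,24)]:
  edge (14,16)–(18,14): clear
  edge (18,14)–(24,15): clear
  edge (24,15)–(24,23): clear
  edge (24,23)–(14,24): clear
  edge (14,24)–(14,16): clear
  midpoint (12,37/2) outside
  → clear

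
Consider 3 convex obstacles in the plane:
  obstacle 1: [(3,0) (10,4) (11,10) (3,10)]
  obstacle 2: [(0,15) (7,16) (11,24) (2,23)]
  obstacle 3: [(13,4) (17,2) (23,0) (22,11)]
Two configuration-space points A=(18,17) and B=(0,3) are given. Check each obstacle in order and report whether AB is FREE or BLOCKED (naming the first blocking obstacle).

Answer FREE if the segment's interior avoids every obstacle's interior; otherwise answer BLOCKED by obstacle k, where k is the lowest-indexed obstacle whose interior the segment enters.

BLOCKED by obstacle 1

Obstacle 1 [(3,0) (10,4) (11,10) (3,10)]:
  edge (3,0)–(10,4): clear
  edge (10,4)–(11,10): clear
  edge (11,10)–(3,10): crosses AB
  edge (3,10)–(3,0): crosses AB
  → BLOCKED
Obstacle 2 [(0,15) (7,16) (11,24) (2,23)]:
  edge (0,15)–(7,16): clear
  edge (7,16)–(11,24): clear
  edge (11,24)–(2,23): clear
  edge (2,23)–(0,15): clear
  midpoint (9,10) outside
  → clear
Obstacle 3 [(13,4) (17,2) (23,0) (22,11)]:
  edge (13,4)–(17,2): clear
  edge (17,2)–(23,0): clear
  edge (23,0)–(22,11): clear
  edge (22,11)–(13,4): clear
  midpoint (9,10) outside
  → clear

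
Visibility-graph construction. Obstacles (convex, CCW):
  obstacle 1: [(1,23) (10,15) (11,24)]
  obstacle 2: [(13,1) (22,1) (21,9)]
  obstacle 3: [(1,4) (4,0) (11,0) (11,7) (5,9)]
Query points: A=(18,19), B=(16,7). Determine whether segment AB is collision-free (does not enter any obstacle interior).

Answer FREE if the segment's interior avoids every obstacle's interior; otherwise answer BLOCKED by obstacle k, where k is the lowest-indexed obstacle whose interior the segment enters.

Obstacle 1 [(1,23) (10,15) (11,24)]:
  edge (1,23)–(10,15): clear
  edge (10,15)–(11,24): clear
  edge (11,24)–(1,23): clear
  midpoint (17,13) outside
  → clear
Obstacle 2 [(13,1) (22,1) (21,9)]:
  edge (13,1)–(22,1): clear
  edge (22,1)–(21,9): clear
  edge (21,9)–(13,1): clear
  midpoint (17,13) outside
  → clear
Obstacle 3 [(1,4) (4,0) (11,0) (11,7) (5,9)]:
  edge (1,4)–(4,0): clear
  edge (4,0)–(11,0): clear
  edge (11,0)–(11,7): clear
  edge (11,7)–(5,9): clear
  edge (5,9)–(1,4): clear
  midpoint (17,13) outside
  → clear

FREE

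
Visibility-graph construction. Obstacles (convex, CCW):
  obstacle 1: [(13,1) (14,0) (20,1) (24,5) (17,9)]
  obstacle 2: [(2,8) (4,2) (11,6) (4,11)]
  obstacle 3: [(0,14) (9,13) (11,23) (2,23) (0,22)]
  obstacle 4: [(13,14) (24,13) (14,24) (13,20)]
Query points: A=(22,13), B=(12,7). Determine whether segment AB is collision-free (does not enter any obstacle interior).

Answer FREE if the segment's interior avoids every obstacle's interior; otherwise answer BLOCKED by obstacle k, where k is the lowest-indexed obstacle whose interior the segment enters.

Obstacle 1 [(13,1) (14,0) (20,1) (24,5) (17,9)]:
  edge (13,1)–(14,0): clear
  edge (14,0)–(20,1): clear
  edge (20,1)–(24,5): clear
  edge (24,5)–(17,9): clear
  edge (17,9)–(13,1): clear
  midpoint (17,10) outside
  → clear
Obstacle 2 [(2,8) (4,2) (11,6) (4,11)]:
  edge (2,8)–(4,2): clear
  edge (4,2)–(11,6): clear
  edge (11,6)–(4,11): clear
  edge (4,11)–(2,8): clear
  midpoint (17,10) outside
  → clear
Obstacle 3 [(0,14) (9,13) (11,23) (2,23) (0,22)]:
  edge (0,14)–(9,13): clear
  edge (9,13)–(11,23): clear
  edge (11,23)–(2,23): clear
  edge (2,23)–(0,22): clear
  edge (0,22)–(0,14): clear
  midpoint (17,10) outside
  → clear
Obstacle 4 [(13,14) (24,13) (14,24) (13,20)]:
  edge (13,14)–(24,13): clear
  edge (24,13)–(14,24): clear
  edge (14,24)–(13,20): clear
  edge (13,20)–(13,14): clear
  midpoint (17,10) outside
  → clear

FREE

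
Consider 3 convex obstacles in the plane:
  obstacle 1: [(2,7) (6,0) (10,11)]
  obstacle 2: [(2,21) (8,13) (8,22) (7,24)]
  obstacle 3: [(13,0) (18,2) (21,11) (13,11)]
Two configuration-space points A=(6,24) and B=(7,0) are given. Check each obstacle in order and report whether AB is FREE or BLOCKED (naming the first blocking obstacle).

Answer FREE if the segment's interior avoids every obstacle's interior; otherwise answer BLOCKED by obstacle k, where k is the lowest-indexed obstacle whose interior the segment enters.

Obstacle 1 [(2,7) (6,0) (10,11)]:
  edge (2,7)–(6,0): clear
  edge (6,0)–(10,11): crosses AB
  edge (10,11)–(2,7): crosses AB
  → BLOCKED
Obstacle 2 [(2,21) (8,13) (8,22) (7,24)]:
  edge (2,21)–(8,13): crosses AB
  edge (8,13)–(8,22): clear
  edge (8,22)–(7,24): clear
  edge (7,24)–(2,21): crosses AB
  → BLOCKED
Obstacle 3 [(13,0) (18,2) (21,11) (13,11)]:
  edge (13,0)–(18,2): clear
  edge (18,2)–(21,11): clear
  edge (21,11)–(13,11): clear
  edge (13,11)–(13,0): clear
  midpoint (13/2,12) outside
  → clear

BLOCKED by obstacle 1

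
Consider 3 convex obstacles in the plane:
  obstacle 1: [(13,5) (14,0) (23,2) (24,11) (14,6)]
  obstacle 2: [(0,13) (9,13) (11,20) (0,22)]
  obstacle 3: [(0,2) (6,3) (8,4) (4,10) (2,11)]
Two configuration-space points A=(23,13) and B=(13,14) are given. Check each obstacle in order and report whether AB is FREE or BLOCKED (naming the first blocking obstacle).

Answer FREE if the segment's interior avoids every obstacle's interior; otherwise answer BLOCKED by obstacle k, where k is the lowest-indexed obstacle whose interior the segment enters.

FREE

Obstacle 1 [(13,5) (14,0) (23,2) (24,11) (14,6)]:
  edge (13,5)–(14,0): clear
  edge (14,0)–(23,2): clear
  edge (23,2)–(24,11): clear
  edge (24,11)–(14,6): clear
  edge (14,6)–(13,5): clear
  midpoint (18,27/2) outside
  → clear
Obstacle 2 [(0,13) (9,13) (11,20) (0,22)]:
  edge (0,13)–(9,13): clear
  edge (9,13)–(11,20): clear
  edge (11,20)–(0,22): clear
  edge (0,22)–(0,13): clear
  midpoint (18,27/2) outside
  → clear
Obstacle 3 [(0,2) (6,3) (8,4) (4,10) (2,11)]:
  edge (0,2)–(6,3): clear
  edge (6,3)–(8,4): clear
  edge (8,4)–(4,10): clear
  edge (4,10)–(2,11): clear
  edge (2,11)–(0,2): clear
  midpoint (18,27/2) outside
  → clear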